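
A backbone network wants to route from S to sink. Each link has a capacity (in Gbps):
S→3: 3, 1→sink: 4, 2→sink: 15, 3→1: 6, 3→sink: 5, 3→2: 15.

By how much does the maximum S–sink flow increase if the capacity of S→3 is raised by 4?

Original max flow = 3.
After raising cap(S→3), augmenting paths through that edge carry 4 more units.
New max flow = 7. Increase = 4.

4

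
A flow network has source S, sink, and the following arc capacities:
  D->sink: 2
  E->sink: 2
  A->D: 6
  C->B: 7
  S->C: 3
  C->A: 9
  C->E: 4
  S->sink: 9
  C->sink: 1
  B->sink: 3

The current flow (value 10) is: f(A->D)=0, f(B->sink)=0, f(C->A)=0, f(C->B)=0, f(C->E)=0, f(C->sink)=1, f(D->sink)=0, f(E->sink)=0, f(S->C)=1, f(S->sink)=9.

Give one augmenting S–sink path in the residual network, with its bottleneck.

S->C->E->sink, bottleneck 2

Residual along S->C->E->sink: S->C: 2, C->E: 4, E->sink: 2.
Bottleneck = min = 2.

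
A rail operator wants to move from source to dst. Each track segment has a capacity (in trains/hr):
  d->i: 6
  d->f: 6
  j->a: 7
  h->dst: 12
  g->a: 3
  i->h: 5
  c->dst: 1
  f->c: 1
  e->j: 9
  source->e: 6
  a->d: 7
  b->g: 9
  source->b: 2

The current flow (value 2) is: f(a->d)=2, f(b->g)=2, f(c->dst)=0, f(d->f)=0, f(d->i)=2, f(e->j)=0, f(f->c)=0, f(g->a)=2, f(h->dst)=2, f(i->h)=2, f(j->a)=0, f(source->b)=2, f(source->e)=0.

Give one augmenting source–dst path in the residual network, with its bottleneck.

Residual along source->e->j->a->d->i->h->dst: source->e: 6, e->j: 9, j->a: 7, a->d: 5, d->i: 4, i->h: 3, h->dst: 10.
Bottleneck = min = 3.

source->e->j->a->d->i->h->dst, bottleneck 3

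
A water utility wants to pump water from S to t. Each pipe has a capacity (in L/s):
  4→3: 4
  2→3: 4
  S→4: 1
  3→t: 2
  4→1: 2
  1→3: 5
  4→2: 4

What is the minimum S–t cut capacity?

Max flow = 1 (via 1 augmenting path).
In the residual at optimum, the set reachable from S is {S}.
Cut edges: S→4 (cap 1). Sum = 1.

1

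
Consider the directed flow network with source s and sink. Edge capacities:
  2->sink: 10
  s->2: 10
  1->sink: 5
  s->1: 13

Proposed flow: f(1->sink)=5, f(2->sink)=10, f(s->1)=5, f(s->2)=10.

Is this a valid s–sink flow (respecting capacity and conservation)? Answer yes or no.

Yes

Every edge has 0 ≤ f(e) ≤ cap(e).
At each intermediate node, inflow equals outflow.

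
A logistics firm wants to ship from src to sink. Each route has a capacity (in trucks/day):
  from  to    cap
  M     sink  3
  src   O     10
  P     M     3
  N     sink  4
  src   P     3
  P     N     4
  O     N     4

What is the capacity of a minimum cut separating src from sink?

Max flow = 7 (via 2 augmenting paths).
In the residual at optimum, the set reachable from src is {O, src}.
Cut edges: src→P (cap 3), O→N (cap 4). Sum = 7.

7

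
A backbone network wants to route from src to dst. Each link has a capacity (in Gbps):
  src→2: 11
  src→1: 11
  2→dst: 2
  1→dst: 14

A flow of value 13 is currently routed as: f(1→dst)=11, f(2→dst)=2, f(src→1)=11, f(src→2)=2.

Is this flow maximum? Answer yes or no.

Yes

Residual reachable from src: {2, src}; dst is not reachable.
Saturated cut: src→1, 2→dst with total capacity 13 = current flow value. Flow is maximum.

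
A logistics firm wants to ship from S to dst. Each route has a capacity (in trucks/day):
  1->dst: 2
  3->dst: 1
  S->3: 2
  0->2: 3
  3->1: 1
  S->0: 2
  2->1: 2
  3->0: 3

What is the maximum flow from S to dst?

3

Augment S->3->dst: bottleneck 1. Total 1.
Augment S->3->1->dst: bottleneck 1. Total 2.
Augment S->0->2->1->dst: bottleneck 1. Total 3.
No augmenting path remains in the residual graph.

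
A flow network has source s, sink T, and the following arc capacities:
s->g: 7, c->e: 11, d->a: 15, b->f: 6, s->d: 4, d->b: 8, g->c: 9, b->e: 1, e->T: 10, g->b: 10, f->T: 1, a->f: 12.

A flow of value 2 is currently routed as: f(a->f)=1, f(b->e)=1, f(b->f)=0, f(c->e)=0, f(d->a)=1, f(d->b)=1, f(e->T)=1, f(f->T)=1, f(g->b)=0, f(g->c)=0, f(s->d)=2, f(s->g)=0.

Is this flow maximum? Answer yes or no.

Residual path s->g->c->e->T has bottleneck 7 > 0.
Pushing 7 along it raises the flow to 9, so the given flow is not maximum.

No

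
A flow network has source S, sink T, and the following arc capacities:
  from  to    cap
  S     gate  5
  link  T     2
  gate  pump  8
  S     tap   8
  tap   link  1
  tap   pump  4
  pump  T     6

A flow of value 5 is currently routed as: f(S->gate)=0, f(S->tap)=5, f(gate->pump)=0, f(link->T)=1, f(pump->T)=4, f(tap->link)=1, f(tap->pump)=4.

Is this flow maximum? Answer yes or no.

Residual path S->gate->pump->T has bottleneck 2 > 0.
Pushing 2 along it raises the flow to 7, so the given flow is not maximum.

No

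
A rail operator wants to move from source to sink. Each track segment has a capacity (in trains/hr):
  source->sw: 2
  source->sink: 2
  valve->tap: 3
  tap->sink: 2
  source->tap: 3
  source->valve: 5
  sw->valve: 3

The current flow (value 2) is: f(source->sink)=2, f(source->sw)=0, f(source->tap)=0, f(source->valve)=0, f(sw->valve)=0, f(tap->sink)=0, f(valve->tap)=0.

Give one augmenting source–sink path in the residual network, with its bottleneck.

source->tap->sink, bottleneck 2

Residual along source->tap->sink: source->tap: 3, tap->sink: 2.
Bottleneck = min = 2.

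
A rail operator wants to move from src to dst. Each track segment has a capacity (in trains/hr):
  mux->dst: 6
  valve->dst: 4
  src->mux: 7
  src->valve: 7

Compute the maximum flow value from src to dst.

10

Augment src->valve->dst: bottleneck 4. Total 4.
Augment src->mux->dst: bottleneck 6. Total 10.
No augmenting path remains in the residual graph.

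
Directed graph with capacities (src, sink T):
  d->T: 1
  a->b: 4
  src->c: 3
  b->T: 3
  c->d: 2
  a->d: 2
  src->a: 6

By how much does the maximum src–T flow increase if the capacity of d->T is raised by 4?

3

Original max flow = 4.
After raising cap(d->T), augmenting paths through that edge carry 3 more units.
New max flow = 7. Increase = 3.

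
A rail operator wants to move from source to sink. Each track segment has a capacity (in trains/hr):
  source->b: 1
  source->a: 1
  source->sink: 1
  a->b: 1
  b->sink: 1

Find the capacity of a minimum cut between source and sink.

Max flow = 2 (via 2 augmenting paths).
In the residual at optimum, the set reachable from source is {a, b, source}.
Cut edges: source->sink (cap 1), b->sink (cap 1). Sum = 2.

2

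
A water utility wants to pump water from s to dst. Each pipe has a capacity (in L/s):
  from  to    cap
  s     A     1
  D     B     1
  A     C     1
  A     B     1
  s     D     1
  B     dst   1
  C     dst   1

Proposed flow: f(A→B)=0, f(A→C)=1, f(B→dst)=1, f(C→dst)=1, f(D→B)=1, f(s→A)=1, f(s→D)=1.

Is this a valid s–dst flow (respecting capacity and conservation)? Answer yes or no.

Every edge has 0 ≤ f(e) ≤ cap(e).
At each intermediate node, inflow equals outflow.

Yes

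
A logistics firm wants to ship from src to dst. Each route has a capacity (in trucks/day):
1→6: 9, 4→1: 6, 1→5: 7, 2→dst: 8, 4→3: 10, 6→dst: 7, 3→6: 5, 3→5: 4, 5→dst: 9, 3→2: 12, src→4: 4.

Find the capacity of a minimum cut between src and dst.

4

Max flow = 4 (via 1 augmenting path).
In the residual at optimum, the set reachable from src is {src}.
Cut edges: src→4 (cap 4). Sum = 4.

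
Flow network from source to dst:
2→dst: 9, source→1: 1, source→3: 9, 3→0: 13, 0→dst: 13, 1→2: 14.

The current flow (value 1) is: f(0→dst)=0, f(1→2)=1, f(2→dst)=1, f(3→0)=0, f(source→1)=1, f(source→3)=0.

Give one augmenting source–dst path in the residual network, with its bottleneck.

Residual along source→3→0→dst: source→3: 9, 3→0: 13, 0→dst: 13.
Bottleneck = min = 9.

source→3→0→dst, bottleneck 9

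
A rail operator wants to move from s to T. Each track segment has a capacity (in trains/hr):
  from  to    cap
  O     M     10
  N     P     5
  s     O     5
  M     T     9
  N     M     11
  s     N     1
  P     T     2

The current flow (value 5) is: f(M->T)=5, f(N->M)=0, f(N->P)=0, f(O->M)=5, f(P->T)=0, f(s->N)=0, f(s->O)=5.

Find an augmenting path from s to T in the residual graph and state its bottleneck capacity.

Residual along s->N->M->T: s->N: 1, N->M: 11, M->T: 4.
Bottleneck = min = 1.

s->N->M->T, bottleneck 1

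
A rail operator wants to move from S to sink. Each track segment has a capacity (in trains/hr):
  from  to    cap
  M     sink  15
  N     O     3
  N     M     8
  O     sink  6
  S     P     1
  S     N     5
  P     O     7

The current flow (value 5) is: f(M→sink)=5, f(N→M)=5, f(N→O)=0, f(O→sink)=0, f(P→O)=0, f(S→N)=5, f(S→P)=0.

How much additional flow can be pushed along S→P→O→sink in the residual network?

Residual capacities along the path: S→P: 1, P→O: 7, O→sink: 6.
Minimum is 1.

1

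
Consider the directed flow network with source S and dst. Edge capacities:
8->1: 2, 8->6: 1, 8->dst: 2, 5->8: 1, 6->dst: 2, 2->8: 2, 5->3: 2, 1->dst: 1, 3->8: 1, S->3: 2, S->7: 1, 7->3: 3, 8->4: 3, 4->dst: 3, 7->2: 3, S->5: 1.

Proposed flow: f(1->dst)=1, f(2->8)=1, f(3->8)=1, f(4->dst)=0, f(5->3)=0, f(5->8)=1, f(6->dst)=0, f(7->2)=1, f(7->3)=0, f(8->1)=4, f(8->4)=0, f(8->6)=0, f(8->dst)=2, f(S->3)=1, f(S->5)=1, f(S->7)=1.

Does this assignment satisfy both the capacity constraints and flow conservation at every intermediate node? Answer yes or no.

No

Capacity violated on 8->1: flow 4 > capacity 2.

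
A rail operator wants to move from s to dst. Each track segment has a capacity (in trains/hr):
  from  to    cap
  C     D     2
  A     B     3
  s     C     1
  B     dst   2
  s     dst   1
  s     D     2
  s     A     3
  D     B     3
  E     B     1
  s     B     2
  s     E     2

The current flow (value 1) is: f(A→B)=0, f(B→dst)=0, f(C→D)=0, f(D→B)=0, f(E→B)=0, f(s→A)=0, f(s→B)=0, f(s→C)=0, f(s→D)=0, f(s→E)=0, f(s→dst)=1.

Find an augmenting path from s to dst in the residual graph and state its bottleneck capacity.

Residual along s→B→dst: s→B: 2, B→dst: 2.
Bottleneck = min = 2.

s→B→dst, bottleneck 2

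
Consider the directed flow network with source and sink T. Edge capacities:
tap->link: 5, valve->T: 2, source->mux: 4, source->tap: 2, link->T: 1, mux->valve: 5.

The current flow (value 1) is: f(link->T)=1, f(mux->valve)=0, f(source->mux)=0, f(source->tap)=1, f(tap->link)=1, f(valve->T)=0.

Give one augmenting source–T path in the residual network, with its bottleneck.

Residual along source->mux->valve->T: source->mux: 4, mux->valve: 5, valve->T: 2.
Bottleneck = min = 2.

source->mux->valve->T, bottleneck 2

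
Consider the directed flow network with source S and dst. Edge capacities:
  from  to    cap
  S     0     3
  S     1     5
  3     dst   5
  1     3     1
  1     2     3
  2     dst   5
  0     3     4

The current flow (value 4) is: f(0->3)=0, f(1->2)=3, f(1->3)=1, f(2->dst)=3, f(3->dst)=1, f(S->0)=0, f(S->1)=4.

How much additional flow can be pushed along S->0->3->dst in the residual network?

Residual capacities along the path: S->0: 3, 0->3: 4, 3->dst: 4.
Minimum is 3.

3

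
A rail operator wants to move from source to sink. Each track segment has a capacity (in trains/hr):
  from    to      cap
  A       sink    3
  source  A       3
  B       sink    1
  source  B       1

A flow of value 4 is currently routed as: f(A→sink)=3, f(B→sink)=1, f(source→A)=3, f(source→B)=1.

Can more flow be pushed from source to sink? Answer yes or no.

No

Residual reachable from source: {source}; sink is not reachable.
Saturated cut: source→A, source→B with total capacity 4 = current flow value. Flow is maximum.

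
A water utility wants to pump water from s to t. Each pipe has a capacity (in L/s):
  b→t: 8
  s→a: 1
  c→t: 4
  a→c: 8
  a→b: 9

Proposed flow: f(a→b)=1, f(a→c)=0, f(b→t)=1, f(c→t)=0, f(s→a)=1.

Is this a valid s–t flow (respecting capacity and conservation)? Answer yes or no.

Yes

Every edge has 0 ≤ f(e) ≤ cap(e).
At each intermediate node, inflow equals outflow.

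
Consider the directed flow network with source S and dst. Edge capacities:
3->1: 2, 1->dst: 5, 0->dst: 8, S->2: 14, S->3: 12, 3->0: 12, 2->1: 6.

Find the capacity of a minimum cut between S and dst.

13

Max flow = 13 (via 2 augmenting paths).
In the residual at optimum, the set reachable from S is {0, 1, 2, 3, S}.
Cut edges: 1->dst (cap 5), 0->dst (cap 8). Sum = 13.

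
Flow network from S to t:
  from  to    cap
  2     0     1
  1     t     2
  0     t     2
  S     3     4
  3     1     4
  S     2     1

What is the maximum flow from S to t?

Augment S->2->0->t: bottleneck 1. Total 1.
Augment S->3->1->t: bottleneck 2. Total 3.
No augmenting path remains in the residual graph.

3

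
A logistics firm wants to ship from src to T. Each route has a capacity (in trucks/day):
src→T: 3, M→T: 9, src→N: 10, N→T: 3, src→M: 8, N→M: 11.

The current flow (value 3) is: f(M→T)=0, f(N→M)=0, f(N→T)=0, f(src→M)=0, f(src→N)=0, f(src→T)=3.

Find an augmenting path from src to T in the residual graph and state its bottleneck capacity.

Residual along src→N→T: src→N: 10, N→T: 3.
Bottleneck = min = 3.

src→N→T, bottleneck 3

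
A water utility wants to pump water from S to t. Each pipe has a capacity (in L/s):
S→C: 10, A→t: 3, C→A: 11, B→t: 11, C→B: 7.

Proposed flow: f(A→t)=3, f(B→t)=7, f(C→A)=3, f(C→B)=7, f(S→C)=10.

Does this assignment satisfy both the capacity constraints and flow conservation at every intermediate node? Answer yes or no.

Yes

Every edge has 0 ≤ f(e) ≤ cap(e).
At each intermediate node, inflow equals outflow.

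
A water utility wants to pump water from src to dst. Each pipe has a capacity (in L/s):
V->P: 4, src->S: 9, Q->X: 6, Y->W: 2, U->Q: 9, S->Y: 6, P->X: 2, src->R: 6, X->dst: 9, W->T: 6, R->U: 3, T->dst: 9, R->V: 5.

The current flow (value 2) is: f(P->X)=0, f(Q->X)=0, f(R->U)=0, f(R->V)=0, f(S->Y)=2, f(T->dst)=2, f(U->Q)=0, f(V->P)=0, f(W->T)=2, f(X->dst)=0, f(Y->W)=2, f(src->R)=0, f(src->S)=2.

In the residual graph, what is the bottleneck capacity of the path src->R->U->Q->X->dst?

Residual capacities along the path: src->R: 6, R->U: 3, U->Q: 9, Q->X: 6, X->dst: 9.
Minimum is 3.

3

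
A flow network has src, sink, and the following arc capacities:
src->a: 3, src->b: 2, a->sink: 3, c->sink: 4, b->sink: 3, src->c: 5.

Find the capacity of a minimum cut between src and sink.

9

Max flow = 9 (via 3 augmenting paths).
In the residual at optimum, the set reachable from src is {c, src}.
Cut edges: src->b (cap 2), src->a (cap 3), c->sink (cap 4). Sum = 9.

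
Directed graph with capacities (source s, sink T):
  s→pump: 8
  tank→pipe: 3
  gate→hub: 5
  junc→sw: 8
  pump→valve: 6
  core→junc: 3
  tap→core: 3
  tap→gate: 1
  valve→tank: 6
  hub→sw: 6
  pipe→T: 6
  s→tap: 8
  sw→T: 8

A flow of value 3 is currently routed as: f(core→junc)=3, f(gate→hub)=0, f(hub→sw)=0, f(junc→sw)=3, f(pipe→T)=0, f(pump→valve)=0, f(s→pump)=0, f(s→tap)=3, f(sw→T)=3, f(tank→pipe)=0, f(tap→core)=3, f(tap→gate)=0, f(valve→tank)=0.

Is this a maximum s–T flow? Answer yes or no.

No

Residual path s→tap→gate→hub→sw→T has bottleneck 1 > 0.
Pushing 1 along it raises the flow to 4, so the given flow is not maximum.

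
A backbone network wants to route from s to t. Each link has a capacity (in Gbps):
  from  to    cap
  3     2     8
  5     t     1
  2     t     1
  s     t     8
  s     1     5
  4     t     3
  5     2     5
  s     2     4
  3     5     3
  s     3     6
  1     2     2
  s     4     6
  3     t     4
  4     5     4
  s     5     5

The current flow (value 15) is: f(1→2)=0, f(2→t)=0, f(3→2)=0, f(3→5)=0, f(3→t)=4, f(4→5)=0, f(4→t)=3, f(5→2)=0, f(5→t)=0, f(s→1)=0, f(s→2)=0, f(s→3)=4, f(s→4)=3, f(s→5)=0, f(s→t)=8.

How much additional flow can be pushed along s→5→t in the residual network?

1

Residual capacities along the path: s→5: 5, 5→t: 1.
Minimum is 1.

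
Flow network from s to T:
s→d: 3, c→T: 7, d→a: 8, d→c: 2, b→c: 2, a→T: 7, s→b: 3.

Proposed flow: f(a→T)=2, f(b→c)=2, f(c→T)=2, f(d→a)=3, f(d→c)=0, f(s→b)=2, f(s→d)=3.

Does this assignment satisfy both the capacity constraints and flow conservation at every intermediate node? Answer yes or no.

No

Conservation fails at a: inflow 3 ≠ outflow 2.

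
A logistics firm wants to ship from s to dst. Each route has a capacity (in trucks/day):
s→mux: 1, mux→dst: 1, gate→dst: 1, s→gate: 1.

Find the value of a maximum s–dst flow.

2

Augment s→mux→dst: bottleneck 1. Total 1.
Augment s→gate→dst: bottleneck 1. Total 2.
No augmenting path remains in the residual graph.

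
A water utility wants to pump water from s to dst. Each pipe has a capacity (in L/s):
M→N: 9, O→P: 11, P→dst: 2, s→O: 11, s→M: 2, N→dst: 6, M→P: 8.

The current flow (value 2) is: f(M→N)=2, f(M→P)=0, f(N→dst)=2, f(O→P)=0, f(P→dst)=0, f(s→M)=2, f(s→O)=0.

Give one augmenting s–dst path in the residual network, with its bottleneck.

Residual along s→O→P→dst: s→O: 11, O→P: 11, P→dst: 2.
Bottleneck = min = 2.

s→O→P→dst, bottleneck 2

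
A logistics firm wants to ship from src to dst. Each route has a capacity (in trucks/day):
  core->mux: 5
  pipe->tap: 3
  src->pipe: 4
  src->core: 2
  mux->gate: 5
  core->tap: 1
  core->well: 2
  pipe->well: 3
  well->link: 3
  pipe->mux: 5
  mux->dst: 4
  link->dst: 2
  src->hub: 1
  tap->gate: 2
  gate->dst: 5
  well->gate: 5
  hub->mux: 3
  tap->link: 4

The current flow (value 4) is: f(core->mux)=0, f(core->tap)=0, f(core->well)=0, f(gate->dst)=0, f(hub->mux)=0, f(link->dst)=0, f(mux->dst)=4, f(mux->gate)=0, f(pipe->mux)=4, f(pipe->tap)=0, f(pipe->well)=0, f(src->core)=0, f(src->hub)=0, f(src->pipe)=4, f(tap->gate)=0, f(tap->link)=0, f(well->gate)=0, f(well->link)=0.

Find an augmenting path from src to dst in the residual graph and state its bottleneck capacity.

Residual along src->core->mux->gate->dst: src->core: 2, core->mux: 5, mux->gate: 5, gate->dst: 5.
Bottleneck = min = 2.

src->core->mux->gate->dst, bottleneck 2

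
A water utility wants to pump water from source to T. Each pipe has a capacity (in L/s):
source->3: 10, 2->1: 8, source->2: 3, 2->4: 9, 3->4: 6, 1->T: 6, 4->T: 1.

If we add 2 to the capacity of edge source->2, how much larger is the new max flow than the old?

2

Original max flow = 4.
After raising cap(source->2), augmenting paths through that edge carry 2 more units.
New max flow = 6. Increase = 2.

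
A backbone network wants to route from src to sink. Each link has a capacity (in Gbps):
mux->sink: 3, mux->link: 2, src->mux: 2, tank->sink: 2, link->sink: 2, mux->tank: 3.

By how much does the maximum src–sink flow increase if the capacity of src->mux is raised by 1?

1

Original max flow = 2.
After raising cap(src->mux), augmenting paths through that edge carry 1 more unit.
New max flow = 3. Increase = 1.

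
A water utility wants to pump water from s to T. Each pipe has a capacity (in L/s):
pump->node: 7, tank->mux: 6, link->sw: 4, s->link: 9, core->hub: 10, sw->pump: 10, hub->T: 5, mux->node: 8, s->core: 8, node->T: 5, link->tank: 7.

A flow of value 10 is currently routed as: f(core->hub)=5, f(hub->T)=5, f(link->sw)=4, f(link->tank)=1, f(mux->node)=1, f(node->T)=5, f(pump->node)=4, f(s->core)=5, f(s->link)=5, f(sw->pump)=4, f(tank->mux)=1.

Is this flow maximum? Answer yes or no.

Residual reachable from s: {core, hub, link, mux, node, pump, s, sw, tank}; T is not reachable.
Saturated cut: hub->T, node->T with total capacity 10 = current flow value. Flow is maximum.

Yes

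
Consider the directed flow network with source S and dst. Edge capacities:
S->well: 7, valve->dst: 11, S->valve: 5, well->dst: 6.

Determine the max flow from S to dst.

11

Augment S->well->dst: bottleneck 6. Total 6.
Augment S->valve->dst: bottleneck 5. Total 11.
No augmenting path remains in the residual graph.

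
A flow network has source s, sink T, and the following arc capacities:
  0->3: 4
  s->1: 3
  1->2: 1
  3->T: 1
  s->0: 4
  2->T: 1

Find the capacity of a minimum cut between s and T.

2

Max flow = 2 (via 2 augmenting paths).
In the residual at optimum, the set reachable from s is {0, 1, 3, s}.
Cut edges: 1->2 (cap 1), 3->T (cap 1). Sum = 2.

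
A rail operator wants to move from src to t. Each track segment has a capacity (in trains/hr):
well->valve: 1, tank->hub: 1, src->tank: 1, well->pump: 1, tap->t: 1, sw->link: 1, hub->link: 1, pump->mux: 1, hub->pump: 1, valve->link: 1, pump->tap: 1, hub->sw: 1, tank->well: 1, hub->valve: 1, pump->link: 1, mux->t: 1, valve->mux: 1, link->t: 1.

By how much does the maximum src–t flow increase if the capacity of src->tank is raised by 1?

1

Original max flow = 1.
After raising cap(src->tank), augmenting paths through that edge carry 1 more unit.
New max flow = 2. Increase = 1.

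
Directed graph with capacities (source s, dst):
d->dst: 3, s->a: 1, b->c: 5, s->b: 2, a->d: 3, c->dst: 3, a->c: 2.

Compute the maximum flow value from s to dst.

3

Augment s->a->d->dst: bottleneck 1. Total 1.
Augment s->b->c->dst: bottleneck 2. Total 3.
No augmenting path remains in the residual graph.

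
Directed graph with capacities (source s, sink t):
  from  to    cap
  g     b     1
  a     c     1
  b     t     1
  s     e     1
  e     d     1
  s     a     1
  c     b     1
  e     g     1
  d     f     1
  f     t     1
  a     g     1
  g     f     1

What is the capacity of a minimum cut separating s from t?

2

Max flow = 2 (via 2 augmenting paths).
In the residual at optimum, the set reachable from s is {s}.
Cut edges: s→e (cap 1), s→a (cap 1). Sum = 2.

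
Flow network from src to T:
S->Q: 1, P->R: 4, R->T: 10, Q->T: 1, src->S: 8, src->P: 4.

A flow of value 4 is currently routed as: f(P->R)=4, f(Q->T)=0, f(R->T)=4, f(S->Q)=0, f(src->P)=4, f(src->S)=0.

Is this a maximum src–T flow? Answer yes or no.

Residual path src->S->Q->T has bottleneck 1 > 0.
Pushing 1 along it raises the flow to 5, so the given flow is not maximum.

No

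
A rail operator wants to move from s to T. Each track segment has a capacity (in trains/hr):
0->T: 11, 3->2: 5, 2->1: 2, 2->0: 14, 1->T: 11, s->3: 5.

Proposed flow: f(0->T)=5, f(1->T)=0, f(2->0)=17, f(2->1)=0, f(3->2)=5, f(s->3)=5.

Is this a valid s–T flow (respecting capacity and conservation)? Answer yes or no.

No

Capacity violated on 2->0: flow 17 > capacity 14.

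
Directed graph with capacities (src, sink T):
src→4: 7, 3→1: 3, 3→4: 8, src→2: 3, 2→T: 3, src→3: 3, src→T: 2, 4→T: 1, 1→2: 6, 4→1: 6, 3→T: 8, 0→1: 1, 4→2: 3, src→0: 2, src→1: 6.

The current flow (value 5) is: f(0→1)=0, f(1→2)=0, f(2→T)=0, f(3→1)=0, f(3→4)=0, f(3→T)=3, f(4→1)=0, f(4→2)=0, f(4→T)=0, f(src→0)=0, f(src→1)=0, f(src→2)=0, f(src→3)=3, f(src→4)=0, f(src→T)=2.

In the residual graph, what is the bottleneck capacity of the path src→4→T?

Residual capacities along the path: src→4: 7, 4→T: 1.
Minimum is 1.

1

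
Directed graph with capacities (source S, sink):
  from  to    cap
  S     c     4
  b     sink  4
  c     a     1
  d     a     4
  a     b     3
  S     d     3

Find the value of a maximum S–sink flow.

Augment S->c->a->b->sink: bottleneck 1. Total 1.
Augment S->d->a->b->sink: bottleneck 2. Total 3.
No augmenting path remains in the residual graph.

3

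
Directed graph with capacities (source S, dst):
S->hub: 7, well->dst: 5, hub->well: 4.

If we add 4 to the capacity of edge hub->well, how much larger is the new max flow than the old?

Original max flow = 4.
After raising cap(hub->well), augmenting paths through that edge carry 1 more unit.
New max flow = 5. Increase = 1.

1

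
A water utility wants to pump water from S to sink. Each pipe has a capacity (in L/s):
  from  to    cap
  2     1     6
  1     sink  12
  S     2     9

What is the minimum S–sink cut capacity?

Max flow = 6 (via 1 augmenting path).
In the residual at optimum, the set reachable from S is {2, S}.
Cut edges: 2->1 (cap 6). Sum = 6.

6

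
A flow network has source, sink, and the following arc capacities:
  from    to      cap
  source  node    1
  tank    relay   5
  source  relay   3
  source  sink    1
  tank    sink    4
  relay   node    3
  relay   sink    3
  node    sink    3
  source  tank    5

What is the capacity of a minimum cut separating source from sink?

10

Max flow = 10 (via 5 augmenting paths).
In the residual at optimum, the set reachable from source is {source}.
Cut edges: source->tank (cap 5), source->relay (cap 3), source->node (cap 1), source->sink (cap 1). Sum = 10.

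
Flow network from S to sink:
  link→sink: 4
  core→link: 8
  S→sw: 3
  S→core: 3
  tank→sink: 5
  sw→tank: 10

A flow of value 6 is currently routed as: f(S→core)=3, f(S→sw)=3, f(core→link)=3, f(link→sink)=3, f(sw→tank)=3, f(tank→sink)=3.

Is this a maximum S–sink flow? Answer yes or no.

Residual reachable from S: {S}; sink is not reachable.
Saturated cut: S→core, S→sw with total capacity 6 = current flow value. Flow is maximum.

Yes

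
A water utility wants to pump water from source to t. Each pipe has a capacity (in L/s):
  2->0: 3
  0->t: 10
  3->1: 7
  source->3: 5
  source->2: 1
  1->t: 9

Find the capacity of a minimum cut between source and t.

Max flow = 6 (via 2 augmenting paths).
In the residual at optimum, the set reachable from source is {source}.
Cut edges: source->2 (cap 1), source->3 (cap 5). Sum = 6.

6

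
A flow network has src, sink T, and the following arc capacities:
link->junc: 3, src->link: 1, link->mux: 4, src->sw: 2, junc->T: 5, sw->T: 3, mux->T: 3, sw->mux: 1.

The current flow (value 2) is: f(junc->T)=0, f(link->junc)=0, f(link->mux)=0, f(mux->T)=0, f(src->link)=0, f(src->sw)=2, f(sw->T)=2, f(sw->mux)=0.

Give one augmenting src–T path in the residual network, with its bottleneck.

src->link->mux->T, bottleneck 1

Residual along src->link->mux->T: src->link: 1, link->mux: 4, mux->T: 3.
Bottleneck = min = 1.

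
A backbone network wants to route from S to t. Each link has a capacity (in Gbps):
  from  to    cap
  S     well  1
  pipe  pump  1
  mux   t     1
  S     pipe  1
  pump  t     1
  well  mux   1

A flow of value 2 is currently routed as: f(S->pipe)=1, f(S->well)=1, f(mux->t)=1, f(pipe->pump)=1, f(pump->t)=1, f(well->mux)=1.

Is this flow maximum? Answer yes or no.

Residual reachable from S: {S}; t is not reachable.
Saturated cut: S->pipe, S->well with total capacity 2 = current flow value. Flow is maximum.

Yes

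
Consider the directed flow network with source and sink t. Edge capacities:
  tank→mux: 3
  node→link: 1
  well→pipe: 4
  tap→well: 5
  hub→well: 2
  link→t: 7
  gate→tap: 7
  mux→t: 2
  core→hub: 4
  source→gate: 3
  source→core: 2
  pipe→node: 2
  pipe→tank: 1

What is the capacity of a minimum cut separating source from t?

2

Max flow = 2 (via 2 augmenting paths).
In the residual at optimum, the set reachable from source is {core, gate, hub, node, pipe, source, tap, well}.
Cut edges: node→link (cap 1), pipe→tank (cap 1). Sum = 2.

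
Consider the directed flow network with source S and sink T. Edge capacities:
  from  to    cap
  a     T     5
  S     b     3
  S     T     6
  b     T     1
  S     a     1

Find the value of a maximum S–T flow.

Augment S→T: bottleneck 6. Total 6.
Augment S→b→T: bottleneck 1. Total 7.
Augment S→a→T: bottleneck 1. Total 8.
No augmenting path remains in the residual graph.

8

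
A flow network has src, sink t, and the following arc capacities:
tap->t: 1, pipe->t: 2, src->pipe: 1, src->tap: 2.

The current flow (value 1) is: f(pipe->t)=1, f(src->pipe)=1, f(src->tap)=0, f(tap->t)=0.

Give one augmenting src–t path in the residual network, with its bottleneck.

Residual along src->tap->t: src->tap: 2, tap->t: 1.
Bottleneck = min = 1.

src->tap->t, bottleneck 1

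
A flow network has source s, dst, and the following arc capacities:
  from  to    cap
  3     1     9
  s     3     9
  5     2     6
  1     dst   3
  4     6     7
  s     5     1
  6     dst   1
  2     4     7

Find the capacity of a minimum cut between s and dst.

Max flow = 4 (via 2 augmenting paths).
In the residual at optimum, the set reachable from s is {1, 3, s}.
Cut edges: s→5 (cap 1), 1→dst (cap 3). Sum = 4.

4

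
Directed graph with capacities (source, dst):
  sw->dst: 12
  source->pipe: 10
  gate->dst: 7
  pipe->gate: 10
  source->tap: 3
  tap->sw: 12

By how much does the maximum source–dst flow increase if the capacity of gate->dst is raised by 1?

1

Original max flow = 10.
After raising cap(gate->dst), augmenting paths through that edge carry 1 more unit.
New max flow = 11. Increase = 1.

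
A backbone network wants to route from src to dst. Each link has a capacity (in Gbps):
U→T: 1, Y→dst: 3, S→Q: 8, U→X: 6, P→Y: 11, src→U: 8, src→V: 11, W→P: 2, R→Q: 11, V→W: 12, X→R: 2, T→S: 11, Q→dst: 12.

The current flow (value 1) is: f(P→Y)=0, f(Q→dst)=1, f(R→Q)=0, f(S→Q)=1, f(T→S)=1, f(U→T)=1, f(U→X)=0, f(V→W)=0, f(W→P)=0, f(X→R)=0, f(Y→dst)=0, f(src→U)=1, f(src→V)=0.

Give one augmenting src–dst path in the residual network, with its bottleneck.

src→U→X→R→Q→dst, bottleneck 2

Residual along src→U→X→R→Q→dst: src→U: 7, U→X: 6, X→R: 2, R→Q: 11, Q→dst: 11.
Bottleneck = min = 2.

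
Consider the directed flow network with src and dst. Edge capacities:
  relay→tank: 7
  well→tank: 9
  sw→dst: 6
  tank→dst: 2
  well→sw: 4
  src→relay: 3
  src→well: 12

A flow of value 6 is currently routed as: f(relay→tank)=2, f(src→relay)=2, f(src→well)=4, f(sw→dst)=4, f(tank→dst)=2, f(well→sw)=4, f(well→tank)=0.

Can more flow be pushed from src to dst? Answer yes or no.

No

Residual reachable from src: {relay, src, tank, well}; dst is not reachable.
Saturated cut: well→sw, tank→dst with total capacity 6 = current flow value. Flow is maximum.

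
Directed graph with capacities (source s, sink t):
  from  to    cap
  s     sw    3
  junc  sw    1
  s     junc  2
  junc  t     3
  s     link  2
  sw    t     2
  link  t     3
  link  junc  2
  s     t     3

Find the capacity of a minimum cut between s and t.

9

Max flow = 9 (via 4 augmenting paths).
In the residual at optimum, the set reachable from s is {s, sw}.
Cut edges: s→link (cap 2), s→junc (cap 2), s→t (cap 3), sw→t (cap 2). Sum = 9.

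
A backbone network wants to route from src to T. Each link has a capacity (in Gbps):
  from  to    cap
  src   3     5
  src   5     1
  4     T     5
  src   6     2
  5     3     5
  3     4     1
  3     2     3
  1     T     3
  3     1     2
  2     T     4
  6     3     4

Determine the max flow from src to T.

Augment src→3→1→T: bottleneck 2. Total 2.
Augment src→3→4→T: bottleneck 1. Total 3.
Augment src→3→2→T: bottleneck 2. Total 5.
Augment src→6→3→2→T: bottleneck 1. Total 6.
No augmenting path remains in the residual graph.

6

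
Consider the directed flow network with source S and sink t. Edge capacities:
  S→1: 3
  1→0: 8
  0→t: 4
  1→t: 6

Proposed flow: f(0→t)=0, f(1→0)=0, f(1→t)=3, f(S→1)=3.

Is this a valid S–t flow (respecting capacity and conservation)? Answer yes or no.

Every edge has 0 ≤ f(e) ≤ cap(e).
At each intermediate node, inflow equals outflow.

Yes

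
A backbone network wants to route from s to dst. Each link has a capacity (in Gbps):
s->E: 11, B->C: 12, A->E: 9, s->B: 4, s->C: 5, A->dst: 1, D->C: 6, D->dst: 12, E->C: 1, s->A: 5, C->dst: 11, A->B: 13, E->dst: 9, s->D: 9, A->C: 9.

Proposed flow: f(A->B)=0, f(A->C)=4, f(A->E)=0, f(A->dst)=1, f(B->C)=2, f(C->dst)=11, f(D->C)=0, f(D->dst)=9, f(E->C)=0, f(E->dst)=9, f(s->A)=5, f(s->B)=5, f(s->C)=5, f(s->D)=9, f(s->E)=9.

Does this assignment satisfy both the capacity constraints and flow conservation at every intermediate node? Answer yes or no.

No

Capacity violated on s->B: flow 5 > capacity 4.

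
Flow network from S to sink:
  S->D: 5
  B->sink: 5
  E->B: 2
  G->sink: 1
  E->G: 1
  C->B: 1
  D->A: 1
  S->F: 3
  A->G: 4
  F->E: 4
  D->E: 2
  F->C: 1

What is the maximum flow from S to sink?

Augment S->F->C->B->sink: bottleneck 1. Total 1.
Augment S->F->E->B->sink: bottleneck 2. Total 3.
Augment S->D->E->G->sink: bottleneck 1. Total 4.
No augmenting path remains in the residual graph.

4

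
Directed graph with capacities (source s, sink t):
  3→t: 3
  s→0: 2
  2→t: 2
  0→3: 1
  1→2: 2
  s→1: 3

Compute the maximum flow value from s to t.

3

Augment s→1→2→t: bottleneck 2. Total 2.
Augment s→0→3→t: bottleneck 1. Total 3.
No augmenting path remains in the residual graph.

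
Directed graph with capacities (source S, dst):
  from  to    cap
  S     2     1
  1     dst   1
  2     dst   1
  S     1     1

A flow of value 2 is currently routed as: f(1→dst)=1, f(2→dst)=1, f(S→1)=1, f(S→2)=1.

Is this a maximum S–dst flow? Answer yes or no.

Residual reachable from S: {S}; dst is not reachable.
Saturated cut: S→2, S→1 with total capacity 2 = current flow value. Flow is maximum.

Yes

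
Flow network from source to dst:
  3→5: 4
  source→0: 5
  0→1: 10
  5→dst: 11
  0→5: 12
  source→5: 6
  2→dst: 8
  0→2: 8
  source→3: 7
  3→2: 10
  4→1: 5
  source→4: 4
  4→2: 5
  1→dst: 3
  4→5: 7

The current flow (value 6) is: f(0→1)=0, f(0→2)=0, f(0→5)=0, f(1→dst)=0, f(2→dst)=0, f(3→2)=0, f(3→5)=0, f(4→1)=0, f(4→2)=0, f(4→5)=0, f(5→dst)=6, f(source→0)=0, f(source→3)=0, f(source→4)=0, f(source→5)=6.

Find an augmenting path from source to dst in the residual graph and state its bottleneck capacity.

source→4→5→dst, bottleneck 4

Residual along source→4→5→dst: source→4: 4, 4→5: 7, 5→dst: 5.
Bottleneck = min = 4.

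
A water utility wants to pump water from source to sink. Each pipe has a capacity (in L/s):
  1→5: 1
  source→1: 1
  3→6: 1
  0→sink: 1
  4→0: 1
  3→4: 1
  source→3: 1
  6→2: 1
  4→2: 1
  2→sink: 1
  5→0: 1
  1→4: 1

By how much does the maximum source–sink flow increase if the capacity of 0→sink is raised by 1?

Original max flow = 2.
Edge 0→sink does not cross the min cut (source side {source}), so extra capacity there cannot help.
New max flow = 2. Increase = 0.

0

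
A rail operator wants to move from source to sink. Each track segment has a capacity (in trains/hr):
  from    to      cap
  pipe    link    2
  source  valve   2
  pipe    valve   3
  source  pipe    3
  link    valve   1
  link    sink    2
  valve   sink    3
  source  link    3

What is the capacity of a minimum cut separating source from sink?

5

Max flow = 5 (via 3 augmenting paths).
In the residual at optimum, the set reachable from source is {link, pipe, source, valve}.
Cut edges: link→sink (cap 2), valve→sink (cap 3). Sum = 5.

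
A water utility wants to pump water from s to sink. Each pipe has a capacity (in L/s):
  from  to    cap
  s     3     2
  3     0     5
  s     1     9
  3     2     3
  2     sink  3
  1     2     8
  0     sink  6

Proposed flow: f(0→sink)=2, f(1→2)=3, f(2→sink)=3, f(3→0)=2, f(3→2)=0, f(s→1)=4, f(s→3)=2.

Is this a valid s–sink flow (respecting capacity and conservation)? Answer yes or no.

No

Conservation fails at 1: inflow 4 ≠ outflow 3.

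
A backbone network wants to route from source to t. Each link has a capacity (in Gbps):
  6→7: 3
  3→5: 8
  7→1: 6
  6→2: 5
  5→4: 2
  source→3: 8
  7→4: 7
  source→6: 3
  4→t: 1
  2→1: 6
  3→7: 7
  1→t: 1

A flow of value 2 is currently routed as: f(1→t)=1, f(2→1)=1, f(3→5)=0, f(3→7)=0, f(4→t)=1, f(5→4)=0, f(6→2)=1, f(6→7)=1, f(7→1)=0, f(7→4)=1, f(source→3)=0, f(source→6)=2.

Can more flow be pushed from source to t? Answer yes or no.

No

Residual reachable from source: {1, 2, 3, 4, 5, 6, 7, source}; t is not reachable.
Saturated cut: 1→t, 4→t with total capacity 2 = current flow value. Flow is maximum.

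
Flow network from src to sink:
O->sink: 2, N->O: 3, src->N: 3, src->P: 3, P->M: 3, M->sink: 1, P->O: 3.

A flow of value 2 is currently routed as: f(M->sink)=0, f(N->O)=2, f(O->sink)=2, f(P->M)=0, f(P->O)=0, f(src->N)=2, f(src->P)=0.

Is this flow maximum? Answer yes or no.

No

Residual path src->P->M->sink has bottleneck 1 > 0.
Pushing 1 along it raises the flow to 3, so the given flow is not maximum.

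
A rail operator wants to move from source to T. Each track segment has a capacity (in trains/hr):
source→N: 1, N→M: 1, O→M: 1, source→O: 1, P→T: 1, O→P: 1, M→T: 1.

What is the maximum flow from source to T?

2

Augment source→O→P→T: bottleneck 1. Total 1.
Augment source→N→M→T: bottleneck 1. Total 2.
No augmenting path remains in the residual graph.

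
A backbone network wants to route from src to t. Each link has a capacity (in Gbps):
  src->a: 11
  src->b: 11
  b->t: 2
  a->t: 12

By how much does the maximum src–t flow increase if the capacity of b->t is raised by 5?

5

Original max flow = 13.
After raising cap(b->t), augmenting paths through that edge carry 5 more units.
New max flow = 18. Increase = 5.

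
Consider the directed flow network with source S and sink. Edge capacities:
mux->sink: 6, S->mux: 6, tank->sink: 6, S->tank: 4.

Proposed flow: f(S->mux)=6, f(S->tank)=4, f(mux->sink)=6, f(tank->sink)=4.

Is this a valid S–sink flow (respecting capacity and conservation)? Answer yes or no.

Every edge has 0 ≤ f(e) ≤ cap(e).
At each intermediate node, inflow equals outflow.

Yes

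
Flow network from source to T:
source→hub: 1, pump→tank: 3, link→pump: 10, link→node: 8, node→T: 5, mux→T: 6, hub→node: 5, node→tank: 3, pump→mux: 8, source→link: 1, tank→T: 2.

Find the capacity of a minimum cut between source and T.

2

Max flow = 2 (via 2 augmenting paths).
In the residual at optimum, the set reachable from source is {source}.
Cut edges: source→link (cap 1), source→hub (cap 1). Sum = 2.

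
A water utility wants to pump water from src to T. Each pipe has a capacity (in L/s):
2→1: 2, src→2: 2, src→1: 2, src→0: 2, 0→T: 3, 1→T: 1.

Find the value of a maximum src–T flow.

Augment src→1→T: bottleneck 1. Total 1.
Augment src→0→T: bottleneck 2. Total 3.
No augmenting path remains in the residual graph.

3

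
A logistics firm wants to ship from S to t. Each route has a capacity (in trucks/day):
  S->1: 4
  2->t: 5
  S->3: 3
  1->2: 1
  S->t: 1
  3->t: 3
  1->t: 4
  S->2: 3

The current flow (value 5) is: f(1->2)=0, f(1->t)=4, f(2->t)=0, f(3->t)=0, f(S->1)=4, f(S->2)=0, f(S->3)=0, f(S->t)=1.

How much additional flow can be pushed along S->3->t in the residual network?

Residual capacities along the path: S->3: 3, 3->t: 3.
Minimum is 3.

3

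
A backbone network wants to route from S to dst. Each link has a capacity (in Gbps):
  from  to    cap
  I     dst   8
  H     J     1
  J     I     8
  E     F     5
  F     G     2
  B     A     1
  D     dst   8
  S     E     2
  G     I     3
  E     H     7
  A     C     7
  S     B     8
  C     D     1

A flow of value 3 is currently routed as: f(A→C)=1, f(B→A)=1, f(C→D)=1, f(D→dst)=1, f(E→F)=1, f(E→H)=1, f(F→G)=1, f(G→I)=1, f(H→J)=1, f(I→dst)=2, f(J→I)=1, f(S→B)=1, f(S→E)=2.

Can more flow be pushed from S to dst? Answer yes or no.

Residual reachable from S: {B, S}; dst is not reachable.
Saturated cut: B→A, S→E with total capacity 3 = current flow value. Flow is maximum.

No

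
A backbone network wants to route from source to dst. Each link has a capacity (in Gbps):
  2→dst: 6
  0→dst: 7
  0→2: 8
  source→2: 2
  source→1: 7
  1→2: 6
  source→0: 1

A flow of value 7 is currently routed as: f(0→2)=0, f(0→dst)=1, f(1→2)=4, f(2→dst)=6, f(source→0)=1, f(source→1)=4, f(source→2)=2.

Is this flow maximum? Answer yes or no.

Yes

Residual reachable from source: {1, 2, source}; dst is not reachable.
Saturated cut: source→0, 2→dst with total capacity 7 = current flow value. Flow is maximum.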